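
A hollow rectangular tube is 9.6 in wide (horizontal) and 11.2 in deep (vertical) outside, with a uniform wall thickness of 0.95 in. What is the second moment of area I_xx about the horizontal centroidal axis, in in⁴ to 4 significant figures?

I_xx ≈ 607.8 in⁴

Treat the section as a set of non-overlapping primitives; coordinates are from the bounding-box lower-left.
Outer rectangle: 9.6 × 11.2, A = 107.52 in², y = 5.6 in, Ī = 1123.94 in⁴.
Inner void (subtracted): 7.7 × 9.3, A = 71.61 in², y = 5.6 in, Ī = 516.129 in⁴.
By symmetry the centroid is at mid-height, ȳ = 5.6 in.
All pieces are centred on the horizontal centroidal axis, so I = ΣĪ (holes subtracted) = 607.813 in⁴.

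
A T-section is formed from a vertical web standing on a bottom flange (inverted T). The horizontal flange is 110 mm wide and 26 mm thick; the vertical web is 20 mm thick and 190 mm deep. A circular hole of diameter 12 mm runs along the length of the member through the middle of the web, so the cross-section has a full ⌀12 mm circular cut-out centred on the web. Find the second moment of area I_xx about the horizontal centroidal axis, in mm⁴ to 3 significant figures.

I_xx ≈ 3.04 × 10⁷ mm⁴

Treat the section as a set of non-overlapping primitives; coordinates are from the bounding-box lower-left.
Flange: 110 × 26, A = 2 860 mm², y = 13 mm, Ī = 161 113 mm⁴.
Web: 20 × 190, A = 3 800 mm², y = 121 mm, Ī = 11 431 667 mm⁴.
Hole (subtracted): ⌀12, A = 113.1 mm², y = 121 mm, Ī = 1017.9 mm⁴.
Centroid: ȳ = ΣA·y / ΣA = 73.82 mm.
Transfer each piece to the horizontal centroidal axis using Ī + A·d² with d = y − 73.82:
  flange: d = -60.82 mm → contributes +10 740 613 mm⁴
  web: d = 47.18 mm → contributes +19 890 129 mm⁴
  hole: d = 47.18 mm → contributes −252 762 mm⁴
Total I = 30 377 979 mm⁴.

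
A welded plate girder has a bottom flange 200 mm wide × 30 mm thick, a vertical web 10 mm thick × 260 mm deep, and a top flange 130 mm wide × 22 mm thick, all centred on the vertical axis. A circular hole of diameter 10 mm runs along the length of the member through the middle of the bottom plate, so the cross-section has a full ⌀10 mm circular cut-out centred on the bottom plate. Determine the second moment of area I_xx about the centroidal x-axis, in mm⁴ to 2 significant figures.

Split into non-overlapping primitives; take the origin at the lower-left of the bounding box.
Bottom plate: 200 × 30, A = 6 000 mm², y = 15 mm, Ī = 450 000 mm⁴.
Web plate: 10 × 260, A = 2 600 mm², y = 160 mm, Ī = 14 646 667 mm⁴.
Top plate: 130 × 22, A = 2 860 mm², y = 301 mm, Ī = 115 353 mm⁴.
Hole (subtracted): ⌀10, A = 78.54 mm², y = 15 mm, Ī = 490.9 mm⁴.
Centroid: ȳ = ΣA·y / ΣA = 120 mm.
Transfer each piece to the centroidal x-axis using Ī + A·d² with d = y − 120:
  bottom plate: d = -105 mm → contributes +66 589 669 mm⁴
  web plate: d = 40.01 mm → contributes +18 808 372 mm⁴
  top plate: d = 181 mm → contributes +93 820 302 mm⁴
  hole: d = -105 mm → contributes −866 257 mm⁴
Total I = 178 352 087 mm⁴.

I_xx ≈ 1.8 × 10⁸ mm⁴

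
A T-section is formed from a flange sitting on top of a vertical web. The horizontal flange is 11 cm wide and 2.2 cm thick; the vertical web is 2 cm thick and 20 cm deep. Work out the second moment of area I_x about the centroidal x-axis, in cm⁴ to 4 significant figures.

I_x ≈ 3201 cm⁴

Treat the section as a set of non-overlapping primitives; coordinates are from the bounding-box lower-left.
Flange: 11 × 2.2, A = 24.2 cm², y = 21.1 cm, Ī = 9.76067 cm⁴.
Web: 2 × 20, A = 40 cm², y = 10 cm, Ī = 1333.33 cm⁴.
Centroid: ȳ = ΣA·y / ΣA = 14.1841 cm.
Transfer each piece to the centroidal x-axis using Ī + A·d² with d = y − 14.1841:
  flange: d = 6.91589 cm → contributes +1167.23 cm⁴
  web: d = -4.18411 cm → contributes +2033.61 cm⁴
Total I = 3200.84 cm⁴.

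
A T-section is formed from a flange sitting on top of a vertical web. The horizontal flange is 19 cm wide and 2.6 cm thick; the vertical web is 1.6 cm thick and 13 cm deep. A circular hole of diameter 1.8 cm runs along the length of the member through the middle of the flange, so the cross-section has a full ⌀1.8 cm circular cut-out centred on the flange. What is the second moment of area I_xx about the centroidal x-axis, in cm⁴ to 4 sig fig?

I_xx ≈ 1197 cm⁴

Decompose the section into non-overlapping parts with the origin at the bottom-left of its bounding rectangle.
Flange: 19 × 2.6, A = 49.4 cm², y = 14.3 cm, Ī = 27.8287 cm⁴.
Web: 1.6 × 13, A = 20.8 cm², y = 6.5 cm, Ī = 292.933 cm⁴.
Hole (subtracted): ⌀1.8, A = 2.54469 cm², y = 14.3 cm, Ī = 0.5153 cm⁴.
Centroid: ȳ = ΣA·y / ΣA = 11.902 cm.
Transfer each piece to the centroidal x-axis using Ī + A·d² with d = y − 11.902:
  flange: d = 2.39804 cm → contributes +311.908 cm⁴
  web: d = -5.40196 cm → contributes +899.902 cm⁴
  hole: d = 2.39804 cm → contributes −15.1488 cm⁴
Total I = 1196.66 cm⁴.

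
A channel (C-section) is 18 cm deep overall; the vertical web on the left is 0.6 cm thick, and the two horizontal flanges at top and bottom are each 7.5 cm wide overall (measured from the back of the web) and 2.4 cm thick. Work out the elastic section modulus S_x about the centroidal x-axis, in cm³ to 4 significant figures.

Decompose the section into non-overlapping parts with the origin at the bottom-left of its bounding rectangle.
Web: 0.6 × 18, A = 10.8 cm², y = 9 cm, Ī = 291.6 cm⁴.
Top flange (beyond web): 6.9 × 2.4, A = 16.56 cm², y = 16.8 cm, Ī = 7.9488 cm⁴.
Bottom flange (beyond web): 6.9 × 2.4, A = 16.56 cm², y = 1.2 cm, Ī = 7.9488 cm⁴.
By symmetry the centroid is at mid-height, ȳ = 9 cm.
Transfer each piece to the centroidal x-axis using Ī + A·d² with d = y − 9:
  web: d = 0 cm → contributes +291.6 cm⁴
  top flange (beyond web): d = 7.8 cm → contributes +1015.46 cm⁴
  bottom flange (beyond web): d = -7.8 cm → contributes +1015.46 cm⁴
Total I = 2322.52 cm⁴.
Extreme fibre distance c = 9 cm; S = I/c = 258.058 cm³.

S_x ≈ 258.1 cm³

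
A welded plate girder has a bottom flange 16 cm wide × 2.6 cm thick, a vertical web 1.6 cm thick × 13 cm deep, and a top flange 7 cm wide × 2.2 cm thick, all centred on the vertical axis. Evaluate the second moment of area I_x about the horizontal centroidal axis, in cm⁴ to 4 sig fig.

I_x ≈ 3190 cm⁴

Split into non-overlapping primitives; take the origin at the lower-left of the bounding box.
Bottom plate: 16 × 2.6, A = 41.6 cm², y = 1.3 cm, Ī = 23.4347 cm⁴.
Web plate: 1.6 × 13, A = 20.8 cm², y = 9.1 cm, Ī = 292.933 cm⁴.
Top plate: 7 × 2.2, A = 15.4 cm², y = 16.7 cm, Ī = 6.21133 cm⁴.
Centroid: ȳ = ΣA·y / ΣA = 6.43368 cm.
Transfer each piece to the horizontal centroidal axis using Ī + A·d² with d = y − 6.43368:
  bottom plate: d = -5.13368 cm → contributes +1119.79 cm⁴
  web plate: d = 2.66632 cm → contributes +440.806 cm⁴
  top plate: d = 10.2663 cm → contributes +1629.33 cm⁴
Total I = 3189.93 cm⁴.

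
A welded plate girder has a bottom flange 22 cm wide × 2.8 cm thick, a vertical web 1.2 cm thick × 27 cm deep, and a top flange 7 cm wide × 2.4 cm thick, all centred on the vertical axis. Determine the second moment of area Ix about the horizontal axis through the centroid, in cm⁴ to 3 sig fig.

Ix ≈ 1.53 × 10⁴ cm⁴

Break the section into simple shapes (no overlaps), measuring from the bottom-left corner of the bounding box.
Bottom plate: 22 × 2.8, A = 61.6 cm², y = 1.4 cm, Ī = 40.245 cm⁴.
Web plate: 1.2 × 27, A = 32.4 cm², y = 16.3 cm, Ī = 1968.3 cm⁴.
Top plate: 7 × 2.4, A = 16.8 cm², y = 31 cm, Ī = 8.064 cm⁴.
Centroid: ȳ = ΣA·y / ΣA = 10.245 cm.
Transfer each piece to the horizontal axis through the centroid using Ī + A·d² with d = y − 10.245:
  bottom plate: d = -8.8451 cm → contributes +4859.6 cm⁴
  web plate: d = 6.0549 cm → contributes +3156.1 cm⁴
  top plate: d = 20.755 cm → contributes +7244.9 cm⁴
Total I = 15 261 cm⁴.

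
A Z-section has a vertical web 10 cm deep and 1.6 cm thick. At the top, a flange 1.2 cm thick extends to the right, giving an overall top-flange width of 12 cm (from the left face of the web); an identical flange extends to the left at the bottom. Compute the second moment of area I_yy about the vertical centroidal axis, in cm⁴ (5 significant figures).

Decompose the section into non-overlapping parts with the origin at the bottom-left of its bounding rectangle.
Web: 1.6 × 10, A = 16 cm², x = 11.2 cm, Ī = 3.413333 cm⁴.
Top flange (beyond web): 10.4 × 1.2, A = 12.48 cm², x = 17.2 cm, Ī = 112.4864 cm⁴.
Bottom flange (beyond web): 10.4 × 1.2, A = 12.48 cm², x = 5.2 cm, Ī = 112.4864 cm⁴.
Centroid: x̄ = ΣA·x / ΣA = 11.2 cm.
Transfer each piece to the vertical centroidal axis using Ī + A·d² with d = x − 11.2:
  web: d = 0 cm → contributes +3.413333 cm⁴
  top flange (beyond web): d = 6 cm → contributes +561.7664 cm⁴
  bottom flange (beyond web): d = -6 cm → contributes +561.7664 cm⁴
Total I = 1126.946 cm⁴.

I_yy ≈ 1126.9 cm⁴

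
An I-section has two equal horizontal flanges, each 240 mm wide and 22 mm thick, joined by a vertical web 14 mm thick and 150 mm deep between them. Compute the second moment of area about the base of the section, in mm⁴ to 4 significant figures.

Treat the section as a set of non-overlapping primitives; coordinates are from the bounding-box lower-left.
Bottom flange: 240 × 22, A = 5 280 mm², y = 11 mm, Ī = 212 960 mm⁴.
Web: 14 × 150, A = 2 100 mm², y = 97 mm, Ī = 3 937 500 mm⁴.
Top flange: 240 × 22, A = 5 280 mm², y = 183 mm, Ī = 212 960 mm⁴.
Transfer each piece to a horizontal axis along the bottom face using Ī + A·d² with d = y − 0:
  bottom flange: d = 11 mm → contributes +851 840 mm⁴
  web: d = 97 mm → contributes +23 696 400 mm⁴
  top flange: d = 183 mm → contributes +177 034 880 mm⁴
Total I = 201 583 120 mm⁴.

I_base ≈ 2.016 × 10⁸ mm⁴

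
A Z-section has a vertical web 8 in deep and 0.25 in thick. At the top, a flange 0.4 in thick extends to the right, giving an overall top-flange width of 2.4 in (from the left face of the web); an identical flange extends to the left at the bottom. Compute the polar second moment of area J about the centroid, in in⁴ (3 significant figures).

Decompose the section into non-overlapping parts with the origin at the bottom-left of its bounding rectangle.
Web: 0.25 × 8, A = 2 in², y = 4 in, Ī = 10.667 in⁴.
Top flange (beyond web): 2.15 × 0.4, A = 0.86 in², y = 7.8 in, Ī = 0.011467 in⁴.
Bottom flange (beyond web): 2.15 × 0.4, A = 0.86 in², y = 0.2 in, Ī = 0.011467 in⁴.
Centroid: ȳ = ΣA·y / ΣA = 4 in.
Transfer each piece to the centroidal x-axis using Ī + A·d² with d = y − 4:
  web: d = 0 in → contributes +10.667 in⁴
  top flange (beyond web): d = 3.8 in → contributes +12.43 in⁴
  bottom flange (beyond web): d = -3.8 in → contributes +12.43 in⁴
Total I = 35.526 in⁴.
For the y-axis: x̄ = 2.275 in.
Repeating about the centroidal y-axis gives I_y = 3.1498 in⁴.
Polar second moment: J = I_x + I_y = 38.676 in⁴.

J ≈ 38.7 in⁴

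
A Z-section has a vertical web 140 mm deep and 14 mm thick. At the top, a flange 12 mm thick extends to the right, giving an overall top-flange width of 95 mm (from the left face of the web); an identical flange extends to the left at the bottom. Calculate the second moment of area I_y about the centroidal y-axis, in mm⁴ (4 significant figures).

Treat the section as a set of non-overlapping primitives; coordinates are from the bounding-box lower-left.
Web: 14 × 140, A = 1 960 mm², x = 88 mm, Ī = 32013.3 mm⁴.
Top flange (beyond web): 81 × 12, A = 972 mm², x = 135.5 mm, Ī = 531 441 mm⁴.
Bottom flange (beyond web): 81 × 12, A = 972 mm², x = 40.5 mm, Ī = 531 441 mm⁴.
Centroid: x̄ = ΣA·x / ΣA = 88 mm.
Transfer each piece to the centroidal y-axis using Ī + A·d² with d = x − 88:
  web: d = 0 mm → contributes +32013.3 mm⁴
  top flange (beyond web): d = 47.5 mm → contributes +2 724 516 mm⁴
  bottom flange (beyond web): d = -47.5 mm → contributes +2 724 516 mm⁴
Total I = 5 481 045 mm⁴.

I_y ≈ 5.481 × 10⁶ mm⁴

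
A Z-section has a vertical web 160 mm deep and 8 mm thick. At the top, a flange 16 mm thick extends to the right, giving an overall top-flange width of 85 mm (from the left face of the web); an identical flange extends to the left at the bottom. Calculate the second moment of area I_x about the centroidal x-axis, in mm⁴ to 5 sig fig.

Break the section into simple shapes (no overlaps), measuring from the bottom-left corner of the bounding box.
Web: 8 × 160, A = 1 280 mm², y = 80 mm, Ī = 2 730 667 mm⁴.
Top flange (beyond web): 77 × 16, A = 1 232 mm², y = 152 mm, Ī = 26282.67 mm⁴.
Bottom flange (beyond web): 77 × 16, A = 1 232 mm², y = 8 mm, Ī = 26282.67 mm⁴.
Centroid: ȳ = ΣA·y / ΣA = 80 mm.
Transfer each piece to the centroidal x-axis using Ī + A·d² with d = y − 80:
  web: d = 0 mm → contributes +2 730 667 mm⁴
  top flange (beyond web): d = 72 mm → contributes +6 412 971 mm⁴
  bottom flange (beyond web): d = -72 mm → contributes +6 412 971 mm⁴
Total I = 15 556 608 mm⁴.

I_x ≈ 1.5557 × 10⁷ mm⁴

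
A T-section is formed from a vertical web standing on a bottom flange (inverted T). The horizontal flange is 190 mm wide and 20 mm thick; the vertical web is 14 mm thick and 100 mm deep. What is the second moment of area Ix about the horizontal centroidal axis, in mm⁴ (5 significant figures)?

Ix ≈ 4.9764 × 10⁶ mm⁴

Break the section into simple shapes (no overlaps), measuring from the bottom-left corner of the bounding box.
Flange: 190 × 20, A = 3 800 mm², y = 10 mm, Ī = 126666.7 mm⁴.
Web: 14 × 100, A = 1 400 mm², y = 70 mm, Ī = 1 166 667 mm⁴.
Centroid: ȳ = ΣA·y / ΣA = 26.15385 mm.
Transfer each piece to the horizontal centroidal axis using Ī + A·d² with d = y − 26.15385:
  flange: d = -16.15385 mm → contributes +1 118 264 mm⁴
  web: d = 43.84615 mm → contributes +3 858 146 mm⁴
Total I = 4 976 410 mm⁴.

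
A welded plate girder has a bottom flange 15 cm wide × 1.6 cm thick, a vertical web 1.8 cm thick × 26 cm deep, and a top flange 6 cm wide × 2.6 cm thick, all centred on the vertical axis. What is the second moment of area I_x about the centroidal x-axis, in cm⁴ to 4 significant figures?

Split into non-overlapping primitives; take the origin at the lower-left of the bounding box.
Bottom plate: 15 × 1.6, A = 24 cm², y = 0.8 cm, Ī = 5.12 cm⁴.
Web plate: 1.8 × 26, A = 46.8 cm², y = 14.6 cm, Ī = 2636.4 cm⁴.
Top plate: 6 × 2.6, A = 15.6 cm², y = 28.9 cm, Ī = 8.788 cm⁴.
Centroid: ȳ = ΣA·y / ΣA = 13.3486 cm.
Transfer each piece to the centroidal x-axis using Ī + A·d² with d = y − 13.3486:
  bottom plate: d = -12.5486 cm → contributes +3784.34 cm⁴
  web plate: d = 1.25139 cm → contributes +2709.69 cm⁴
  top plate: d = 15.5514 cm → contributes +3781.58 cm⁴
Total I = 10275.6 cm⁴.

I_x ≈ 1.028 × 10⁴ cm⁴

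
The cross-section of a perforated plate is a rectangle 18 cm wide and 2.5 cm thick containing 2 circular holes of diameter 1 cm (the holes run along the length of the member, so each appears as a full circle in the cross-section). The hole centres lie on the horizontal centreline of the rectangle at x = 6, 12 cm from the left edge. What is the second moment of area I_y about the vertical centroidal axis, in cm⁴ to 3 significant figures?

I_y ≈ 1200 cm⁴

Treat the section as a set of non-overlapping primitives; coordinates are from the bounding-box lower-left.
Plate: 18 × 2.5, A = 45 cm², x = 9 cm, Ī = 1 215 cm⁴.
Hole 1 (subtracted): ⌀1, A = 0.7854 cm², x = 6 cm, Ī = 0.049087 cm⁴.
Hole 2 (subtracted): ⌀1, A = 0.7854 cm², x = 12 cm, Ī = 0.049087 cm⁴.
By symmetry the centroid is at mid-width, x̄ = 9 cm.
Transfer each piece to the vertical centroidal axis using Ī + A·d² with d = x − 9:
  plate: d = 0 cm → contributes +1 215 cm⁴
  hole 1: d = -3 cm → contributes −7.1177 cm⁴
  hole 2: d = 3 cm → contributes −7.1177 cm⁴
Total I = 1200.8 cm⁴.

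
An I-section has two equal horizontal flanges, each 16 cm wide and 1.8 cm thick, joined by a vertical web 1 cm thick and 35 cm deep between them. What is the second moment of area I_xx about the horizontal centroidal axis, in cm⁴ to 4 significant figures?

I_xx ≈ 2.309 × 10⁴ cm⁴

Decompose the section into non-overlapping parts with the origin at the bottom-left of its bounding rectangle.
Bottom flange: 16 × 1.8, A = 28.8 cm², y = 0.9 cm, Ī = 7.776 cm⁴.
Web: 1 × 35, A = 35 cm², y = 19.3 cm, Ī = 3572.92 cm⁴.
Top flange: 16 × 1.8, A = 28.8 cm², y = 37.7 cm, Ī = 7.776 cm⁴.
By symmetry the centroid is at mid-height, ȳ = 19.3 cm.
Transfer each piece to the horizontal centroidal axis using Ī + A·d² with d = y − 19.3:
  bottom flange: d = -18.4 cm → contributes +9758.3 cm⁴
  web: d = 0 cm → contributes +3572.92 cm⁴
  top flange: d = 18.4 cm → contributes +9758.3 cm⁴
Total I = 23089.5 cm⁴.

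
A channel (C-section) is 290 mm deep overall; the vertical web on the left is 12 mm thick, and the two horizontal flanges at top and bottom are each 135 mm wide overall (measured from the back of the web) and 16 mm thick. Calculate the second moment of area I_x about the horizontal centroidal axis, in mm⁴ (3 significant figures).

Treat the section as a set of non-overlapping primitives; coordinates are from the bounding-box lower-left.
Web: 12 × 290, A = 3 480 mm², y = 145 mm, Ī = 24 389 000 mm⁴.
Top flange (beyond web): 123 × 16, A = 1 968 mm², y = 282 mm, Ī = 41 984 mm⁴.
Bottom flange (beyond web): 123 × 16, A = 1 968 mm², y = 8 mm, Ī = 41 984 mm⁴.
By symmetry the centroid is at mid-height, ȳ = 145 mm.
Transfer each piece to the horizontal centroidal axis using Ī + A·d² with d = y − 145:
  web: d = 0 mm → contributes +24 389 000 mm⁴
  top flange (beyond web): d = 137 mm → contributes +36 979 376 mm⁴
  bottom flange (beyond web): d = -137 mm → contributes +36 979 376 mm⁴
Total I = 98 347 752 mm⁴.

I_x ≈ 9.83 × 10⁷ mm⁴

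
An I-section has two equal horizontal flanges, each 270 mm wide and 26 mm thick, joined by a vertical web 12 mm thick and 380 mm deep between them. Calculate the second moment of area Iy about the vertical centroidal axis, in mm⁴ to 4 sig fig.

Iy ≈ 8.535 × 10⁷ mm⁴

Treat the section as a set of non-overlapping primitives; coordinates are from the bounding-box lower-left.
Bottom flange: 270 × 26, A = 7 020 mm², x = 135 mm, Ī = 42 646 500 mm⁴.
Web: 12 × 380, A = 4 560 mm², x = 135 mm, Ī = 54 720 mm⁴.
Top flange: 270 × 26, A = 7 020 mm², x = 135 mm, Ī = 42 646 500 mm⁴.
By symmetry the centroid is at mid-width, x̄ = 135 mm.
All pieces are centred on the vertical centroidal axis, so I = ΣĪ = 85 347 720 mm⁴.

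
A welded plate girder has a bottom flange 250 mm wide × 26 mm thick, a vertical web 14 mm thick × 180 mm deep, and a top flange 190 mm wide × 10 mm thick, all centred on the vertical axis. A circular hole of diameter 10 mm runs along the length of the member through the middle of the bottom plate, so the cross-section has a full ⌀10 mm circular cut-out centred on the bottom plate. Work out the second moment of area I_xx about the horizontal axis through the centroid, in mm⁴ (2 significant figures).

Treat the section as a set of non-overlapping primitives; coordinates are from the bounding-box lower-left.
Bottom plate: 250 × 26, A = 6 500 mm², y = 13 mm, Ī = 366 167 mm⁴.
Web plate: 14 × 180, A = 2 520 mm², y = 116 mm, Ī = 6 804 000 mm⁴.
Top plate: 190 × 10, A = 1 900 mm², y = 211 mm, Ī = 15 833 mm⁴.
Hole (subtracted): ⌀10, A = 78.54 mm², y = 13 mm, Ī = 490.9 mm⁴.
Centroid: ȳ = ΣA·y / ΣA = 71.64 mm.
Transfer each piece to the horizontal axis through the centroid using Ī + A·d² with d = y − 71.64:
  bottom plate: d = -58.64 mm → contributes +22 718 569 mm⁴
  web plate: d = 44.36 mm → contributes +11 762 534 mm⁴
  top plate: d = 139.4 mm → contributes +36 915 312 mm⁴
  hole: d = -58.64 mm → contributes −270 576 mm⁴
Total I = 71 125 839 mm⁴.

I_xx ≈ 7.1 × 10⁷ mm⁴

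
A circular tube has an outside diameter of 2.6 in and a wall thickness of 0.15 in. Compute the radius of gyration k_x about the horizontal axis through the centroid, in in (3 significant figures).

Split into non-overlapping primitives; take the origin at the lower-left of the bounding box.
Outer circle: ⌀2.6, A = 5.3093 in², y = 1.3 in, Ī = 2.2432 in⁴.
Bore (subtracted): ⌀2.3, A = 4.1548 in², y = 1.3 in, Ī = 1.3737 in⁴.
By symmetry the centroid is at mid-height, ȳ = 1.3 in.
All pieces are centred on the horizontal axis through the centroid, so I = ΣĪ (holes subtracted) = 0.86951 in⁴.
Radius of gyration: k = √(I/A) = √(0.86951 / 1.1545) = 0.86783 in.

k_x ≈ 0.868 in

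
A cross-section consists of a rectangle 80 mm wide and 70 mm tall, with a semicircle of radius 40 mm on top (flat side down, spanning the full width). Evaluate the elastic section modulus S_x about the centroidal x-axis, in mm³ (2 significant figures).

S_x ≈ 1.2 × 10⁵ mm³

Decompose the section into non-overlapping parts with the origin at the bottom-left of its bounding rectangle.
Rectangular body: 80 × 70, A = 5 600 mm², y = 35 mm, Ī = 2 286 667 mm⁴.
Semicircular cap: semicircle r = 40, A = 2 513 mm², y = 86.98 mm, Ī = 280 978 mm⁴.
Centroid: ȳ = ΣA·y / ΣA = 51.1 mm.
Transfer each piece to the centroidal x-axis using Ī + A·d² with d = y − 51.1:
  rectangular body: d = -16.1 mm → contributes +3 738 410 mm⁴
  semicircular cap: d = 35.88 mm → contributes +3 515 709 mm⁴
Total I = 7 254 119 mm⁴.
Extreme fibre distance c = 58.9 mm; S = I/c = 123 162 mm³.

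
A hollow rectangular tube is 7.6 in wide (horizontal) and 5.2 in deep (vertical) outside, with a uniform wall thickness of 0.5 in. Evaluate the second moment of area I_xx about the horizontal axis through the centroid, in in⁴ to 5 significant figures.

I_xx ≈ 48.303 in⁴

Break the section into simple shapes (no overlaps), measuring from the bottom-left corner of the bounding box.
Outer rectangle: 7.6 × 5.2, A = 39.52 in², y = 2.6 in, Ī = 89.05173 in⁴.
Inner void (subtracted): 6.6 × 4.2, A = 27.72 in², y = 2.6 in, Ī = 40.7484 in⁴.
By symmetry the centroid is at mid-height, ȳ = 2.6 in.
All pieces are centred on the horizontal axis through the centroid, so I = ΣĪ (holes subtracted) = 48.30333 in⁴.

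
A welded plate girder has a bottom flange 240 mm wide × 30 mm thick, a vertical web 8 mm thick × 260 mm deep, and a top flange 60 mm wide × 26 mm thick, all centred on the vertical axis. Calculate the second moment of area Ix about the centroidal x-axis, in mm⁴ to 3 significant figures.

Decompose the section into non-overlapping parts with the origin at the bottom-left of its bounding rectangle.
Bottom plate: 240 × 30, A = 7 200 mm², y = 15 mm, Ī = 540 000 mm⁴.
Web plate: 8 × 260, A = 2 080 mm², y = 160 mm, Ī = 11 717 333 mm⁴.
Top plate: 60 × 26, A = 1 560 mm², y = 303 mm, Ī = 87 880 mm⁴.
Centroid: ȳ = ΣA·y / ΣA = 84.269 mm.
Transfer each piece to the centroidal x-axis using Ī + A·d² with d = y − 84.269:
  bottom plate: d = -69.269 mm → contributes +35 087 371 mm⁴
  web plate: d = 75.731 mm → contributes +23 646 399 mm⁴
  top plate: d = 218.73 mm → contributes +74 723 096 mm⁴
Total I = 133 456 867 mm⁴.

Ix ≈ 1.33 × 10⁸ mm⁴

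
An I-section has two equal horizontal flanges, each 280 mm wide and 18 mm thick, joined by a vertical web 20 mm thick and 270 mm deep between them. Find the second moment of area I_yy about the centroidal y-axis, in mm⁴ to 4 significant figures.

I_yy ≈ 6.604 × 10⁷ mm⁴

Treat the section as a set of non-overlapping primitives; coordinates are from the bounding-box lower-left.
Bottom flange: 280 × 18, A = 5 040 mm², x = 140 mm, Ī = 32 928 000 mm⁴.
Web: 20 × 270, A = 5 400 mm², x = 140 mm, Ī = 180 000 mm⁴.
Top flange: 280 × 18, A = 5 040 mm², x = 140 mm, Ī = 32 928 000 mm⁴.
By symmetry the centroid is at mid-width, x̄ = 140 mm.
All pieces are centred on the centroidal y-axis, so I = ΣĪ = 66 036 000 mm⁴.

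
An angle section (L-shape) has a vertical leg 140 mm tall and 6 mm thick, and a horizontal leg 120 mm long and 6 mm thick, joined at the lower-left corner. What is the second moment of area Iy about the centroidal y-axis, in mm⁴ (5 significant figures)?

Iy ≈ 2.1005 × 10⁶ mm⁴

Split into non-overlapping primitives; take the origin at the lower-left of the bounding box.
Vertical leg: 6 × 140, A = 840 mm², x = 3 mm, Ī = 2 520 mm⁴.
Horizontal leg (remainder): 114 × 6, A = 684 mm², x = 63 mm, Ī = 740 772 mm⁴.
Centroid: x̄ = ΣA·x / ΣA = 29.92913 mm.
Transfer each piece to the centroidal y-axis using Ī + A·d² with d = x − 29.92913:
  vertical leg: d = -26.92913 mm → contributes +611669.7 mm⁴
  horizontal leg (remainder): d = 33.07087 mm → contributes +1 488 851 mm⁴
Total I = 2 100 520 mm⁴.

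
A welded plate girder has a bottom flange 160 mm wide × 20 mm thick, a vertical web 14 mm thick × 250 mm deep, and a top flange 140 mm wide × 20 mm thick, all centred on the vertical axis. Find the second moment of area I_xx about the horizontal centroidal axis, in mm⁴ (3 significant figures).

Break the section into simple shapes (no overlaps), measuring from the bottom-left corner of the bounding box.
Bottom plate: 160 × 20, A = 3 200 mm², y = 10 mm, Ī = 106 667 mm⁴.
Web plate: 14 × 250, A = 3 500 mm², y = 145 mm, Ī = 18 229 167 mm⁴.
Top plate: 140 × 20, A = 2 800 mm², y = 280 mm, Ī = 93 333 mm⁴.
Centroid: ȳ = ΣA·y / ΣA = 139.32 mm.
Transfer each piece to the horizontal centroidal axis using Ī + A·d² with d = y − 139.32:
  bottom plate: d = -129.32 mm → contributes +53 618 902 mm⁴
  web plate: d = 5.6842 mm → contributes +18 342 253 mm⁴
  top plate: d = 140.68 mm → contributes +55 511 065 mm⁴
Total I = 127 472 219 mm⁴.

I_xx ≈ 1.27 × 10⁸ mm⁴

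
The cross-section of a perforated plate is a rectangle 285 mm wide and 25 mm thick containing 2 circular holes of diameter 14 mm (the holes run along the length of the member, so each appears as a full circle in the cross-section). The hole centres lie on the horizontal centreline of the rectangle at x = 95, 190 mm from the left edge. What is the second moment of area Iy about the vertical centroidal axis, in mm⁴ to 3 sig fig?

Break the section into simple shapes (no overlaps), measuring from the bottom-left corner of the bounding box.
Plate: 285 × 25, A = 7 125 mm², x = 142.5 mm, Ī = 48 227 344 mm⁴.
Hole 1 (subtracted): ⌀14, A = 153.94 mm², x = 95 mm, Ī = 1885.7 mm⁴.
Hole 2 (subtracted): ⌀14, A = 153.94 mm², x = 190 mm, Ī = 1885.7 mm⁴.
By symmetry the centroid is at mid-width, x̄ = 142.5 mm.
Transfer each piece to the vertical centroidal axis using Ī + A·d² with d = x − 142.5:
  plate: d = 0 mm → contributes +48 227 344 mm⁴
  hole 1: d = -47.5 mm → contributes −349 208 mm⁴
  hole 2: d = 47.5 mm → contributes −349 208 mm⁴
Total I = 47 528 927 mm⁴.

Iy ≈ 4.75 × 10⁷ mm⁴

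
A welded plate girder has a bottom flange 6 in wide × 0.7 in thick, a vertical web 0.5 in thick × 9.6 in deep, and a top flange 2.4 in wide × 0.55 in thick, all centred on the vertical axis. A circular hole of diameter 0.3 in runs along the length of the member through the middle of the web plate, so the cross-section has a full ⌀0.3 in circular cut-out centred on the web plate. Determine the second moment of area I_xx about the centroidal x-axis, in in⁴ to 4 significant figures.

I_xx ≈ 160.7 in⁴

Break the section into simple shapes (no overlaps), measuring from the bottom-left corner of the bounding box.
Bottom plate: 6 × 0.7, A = 4.2 in², y = 0.35 in, Ī = 0.1715 in⁴.
Web plate: 0.5 × 9.6, A = 4.8 in², y = 5.5 in, Ī = 36.864 in⁴.
Top plate: 2.4 × 0.55, A = 1.32 in², y = 10.575 in, Ī = 0.033275 in⁴.
Hole (subtracted): ⌀0.3, A = 0.0706858 in², y = 5.5 in, Ī = 0.000397608 in⁴.
Centroid: ȳ = ΣA·y / ΣA = 4.04322 in.
Transfer each piece to the centroidal x-axis using Ī + A·d² with d = y − 4.04322:
  bottom plate: d = -3.69322 in → contributes +57.459 in⁴
  web plate: d = 1.45678 in → contributes +47.0506 in⁴
  top plate: d = 6.53178 in → contributes +56.35 in⁴
  hole: d = 1.45678 in → contributes −0.150408 in⁴
Total I = 160.709 in⁴.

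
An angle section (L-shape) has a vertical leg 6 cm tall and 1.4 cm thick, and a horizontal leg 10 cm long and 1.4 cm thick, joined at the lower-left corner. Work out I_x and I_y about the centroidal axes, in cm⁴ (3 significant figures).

Decompose the section into non-overlapping parts with the origin at the bottom-left of its bounding rectangle.
Vertical leg: 1.4 × 6, A = 8.4 cm², y = 3 cm, Ī = 25.2 cm⁴.
Horizontal leg (remainder): 8.6 × 1.4, A = 12.04 cm², y = 0.7 cm, Ī = 1.9665 cm⁴.
Centroid: ȳ = ΣA·y / ΣA = 1.6452 cm.
Transfer each piece to the centroidal x-axis using Ī + A·d² with d = y − 1.6452:
  vertical leg: d = 1.3548 cm → contributes +40.618 cm⁴
  horizontal leg (remainder): d = -0.94521 cm → contributes +12.723 cm⁴
Total I = 53.341 cm⁴.
For the y-axis: x̄ = 3.6452 cm.
Repeating about the centroidal y-axis gives I_y = 199.28 cm⁴.

I_x ≈ 53.3 cm⁴, I_y ≈ 199 cm⁴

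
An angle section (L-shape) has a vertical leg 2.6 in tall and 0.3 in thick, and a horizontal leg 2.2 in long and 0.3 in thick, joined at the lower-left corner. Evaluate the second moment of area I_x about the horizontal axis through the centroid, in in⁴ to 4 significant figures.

I_x ≈ 0.8792 in⁴

Decompose the section into non-overlapping parts with the origin at the bottom-left of its bounding rectangle.
Vertical leg: 0.3 × 2.6, A = 0.78 in², y = 1.3 in, Ī = 0.4394 in⁴.
Horizontal leg (remainder): 1.9 × 0.3, A = 0.57 in², y = 0.15 in, Ī = 0.004275 in⁴.
Centroid: ȳ = ΣA·y / ΣA = 0.814444 in.
Transfer each piece to the horizontal axis through the centroid using Ī + A·d² with d = y − 0.814444:
  vertical leg: d = 0.485556 in → contributes +0.623296 in⁴
  horizontal leg (remainder): d = -0.664444 in → contributes +0.255922 in⁴
Total I = 0.879218 in⁴.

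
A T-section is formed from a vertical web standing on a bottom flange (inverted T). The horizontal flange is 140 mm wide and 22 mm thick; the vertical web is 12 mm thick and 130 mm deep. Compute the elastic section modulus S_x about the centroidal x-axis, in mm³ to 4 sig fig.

Break the section into simple shapes (no overlaps), measuring from the bottom-left corner of the bounding box.
Flange: 140 × 22, A = 3 080 mm², y = 11 mm, Ī = 124 227 mm⁴.
Web: 12 × 130, A = 1 560 mm², y = 87 mm, Ī = 2 197 000 mm⁴.
Centroid: ȳ = ΣA·y / ΣA = 36.5517 mm.
Transfer each piece to the centroidal x-axis using Ī + A·d² with d = y − 36.5517:
  flange: d = -25.5517 mm → contributes +2 135 130 mm⁴
  web: d = 50.4483 mm → contributes +6 167 245 mm⁴
Total I = 8 302 374 mm⁴.
Extreme fibre distance c = 115.448 mm; S = I/c = 71914.2 mm³.

S_x ≈ 7.191 × 10⁴ mm³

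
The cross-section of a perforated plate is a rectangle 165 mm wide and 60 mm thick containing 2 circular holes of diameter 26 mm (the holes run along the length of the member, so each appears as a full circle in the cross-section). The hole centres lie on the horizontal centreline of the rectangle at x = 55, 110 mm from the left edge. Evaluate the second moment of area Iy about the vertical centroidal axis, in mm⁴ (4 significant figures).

Split into non-overlapping primitives; take the origin at the lower-left of the bounding box.
Plate: 165 × 60, A = 9 900 mm², x = 82.5 mm, Ī = 22 460 625 mm⁴.
Hole 1 (subtracted): ⌀26, A = 530.929 mm², x = 55 mm, Ī = 22431.8 mm⁴.
Hole 2 (subtracted): ⌀26, A = 530.929 mm², x = 110 mm, Ī = 22431.8 mm⁴.
By symmetry the centroid is at mid-width, x̄ = 82.5 mm.
Transfer each piece to the vertical centroidal axis using Ī + A·d² with d = x − 82.5:
  plate: d = 0 mm → contributes +22 460 625 mm⁴
  hole 1: d = -27.5 mm → contributes −423 947 mm⁴
  hole 2: d = 27.5 mm → contributes −423 947 mm⁴
Total I = 21 612 731 mm⁴.

Iy ≈ 2.161 × 10⁷ mm⁴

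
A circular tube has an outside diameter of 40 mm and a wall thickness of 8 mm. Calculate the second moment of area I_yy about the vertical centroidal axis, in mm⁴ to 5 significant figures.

I_yy ≈ 1.0938 × 10⁵ mm⁴

Treat the section as a set of non-overlapping primitives; coordinates are from the bounding-box lower-left.
Outer circle: ⌀40, A = 1256.637 mm², x = 20 mm, Ī = 125663.7 mm⁴.
Bore (subtracted): ⌀24, A = 452.3893 mm², x = 20 mm, Ī = 16286.02 mm⁴.
By symmetry the centroid is at mid-width, x̄ = 20 mm.
All pieces are centred on the vertical centroidal axis, so I = ΣĪ (holes subtracted) = 109377.7 mm⁴.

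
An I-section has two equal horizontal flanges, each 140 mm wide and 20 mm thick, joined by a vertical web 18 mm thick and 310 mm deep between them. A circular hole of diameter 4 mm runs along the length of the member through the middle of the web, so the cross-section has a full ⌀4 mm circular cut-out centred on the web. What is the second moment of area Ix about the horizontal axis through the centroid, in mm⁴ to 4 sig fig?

Ix ≈ 1.973 × 10⁸ mm⁴

Decompose the section into non-overlapping parts with the origin at the bottom-left of its bounding rectangle.
Bottom flange: 140 × 20, A = 2 800 mm², y = 10 mm, Ī = 93333.3 mm⁴.
Web: 18 × 310, A = 5 580 mm², y = 175 mm, Ī = 44 686 500 mm⁴.
Top flange: 140 × 20, A = 2 800 mm², y = 340 mm, Ī = 93333.3 mm⁴.
Hole (subtracted): ⌀4, A = 12.5664 mm², y = 175 mm, Ī = 12.5664 mm⁴.
By symmetry the centroid is at mid-height, ȳ = 175 mm.
Transfer each piece to the horizontal axis through the centroid using Ī + A·d² with d = y − 175:
  bottom flange: d = -165 mm → contributes +76 323 333 mm⁴
  web: d = 0 mm → contributes +44 686 500 mm⁴
  top flange: d = 165 mm → contributes +76 323 333 mm⁴
  hole: d = 0 mm → contributes −12.5664 mm⁴
Total I = 197 333 154 mm⁴.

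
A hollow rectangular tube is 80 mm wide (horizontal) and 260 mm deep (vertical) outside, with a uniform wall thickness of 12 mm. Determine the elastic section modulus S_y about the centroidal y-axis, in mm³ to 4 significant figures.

Decompose the section into non-overlapping parts with the origin at the bottom-left of its bounding rectangle.
Outer rectangle: 80 × 260, A = 20 800 mm², x = 40 mm, Ī = 11 093 333 mm⁴.
Inner void (subtracted): 56 × 236, A = 13 216 mm², x = 40 mm, Ī = 3 453 781 mm⁴.
By symmetry the centroid is at mid-width, x̄ = 40 mm.
All pieces are centred on the centroidal y-axis, so I = ΣĪ (holes subtracted) = 7 639 552 mm⁴.
Extreme fibre distance c = 40 mm; S = I/c = 190 989 mm³.

S_y ≈ 1.910 × 10⁵ mm³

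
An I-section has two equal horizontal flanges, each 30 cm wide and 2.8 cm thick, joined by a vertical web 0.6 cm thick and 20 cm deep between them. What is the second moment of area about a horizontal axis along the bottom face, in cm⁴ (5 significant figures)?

Break the section into simple shapes (no overlaps), measuring from the bottom-left corner of the bounding box.
Bottom flange: 30 × 2.8, A = 84 cm², y = 1.4 cm, Ī = 54.88 cm⁴.
Web: 0.6 × 20, A = 12 cm², y = 12.8 cm, Ī = 400 cm⁴.
Top flange: 30 × 2.8, A = 84 cm², y = 24.2 cm, Ī = 54.88 cm⁴.
Transfer each piece to the bottom edge using Ī + A·d² with d = y − 0:
  bottom flange: d = 1.4 cm → contributes +219.52 cm⁴
  web: d = 12.8 cm → contributes +2366.08 cm⁴
  top flange: d = 24.2 cm → contributes +49248.64 cm⁴
Total I = 51834.24 cm⁴.

I_base ≈ 5.1834 × 10⁴ cm⁴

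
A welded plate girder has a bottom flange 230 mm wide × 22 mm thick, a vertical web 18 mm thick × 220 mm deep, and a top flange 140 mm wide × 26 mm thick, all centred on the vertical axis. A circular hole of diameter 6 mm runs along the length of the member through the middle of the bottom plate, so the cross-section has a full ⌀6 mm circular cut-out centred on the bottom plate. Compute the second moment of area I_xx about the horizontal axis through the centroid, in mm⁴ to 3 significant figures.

Split into non-overlapping primitives; take the origin at the lower-left of the bounding box.
Bottom plate: 230 × 22, A = 5 060 mm², y = 11 mm, Ī = 204 087 mm⁴.
Web plate: 18 × 220, A = 3 960 mm², y = 132 mm, Ī = 15 972 000 mm⁴.
Top plate: 140 × 26, A = 3 640 mm², y = 255 mm, Ī = 205 053 mm⁴.
Hole (subtracted): ⌀6, A = 28.274 mm², y = 11 mm, Ī = 63.617 mm⁴.
Centroid: ȳ = ΣA·y / ΣA = 119.24 mm.
Transfer each piece to the horizontal axis through the centroid using Ī + A·d² with d = y − 119.24:
  bottom plate: d = -108.24 mm → contributes +59 491 906 mm⁴
  web plate: d = 12.755 mm → contributes +16 616 262 mm⁴
  top plate: d = 135.76 mm → contributes +67 288 232 mm⁴
  hole: d = -108.24 mm → contributes −331 353 mm⁴
Total I = 143 065 047 mm⁴.

I_xx ≈ 1.43 × 10⁸ mm⁴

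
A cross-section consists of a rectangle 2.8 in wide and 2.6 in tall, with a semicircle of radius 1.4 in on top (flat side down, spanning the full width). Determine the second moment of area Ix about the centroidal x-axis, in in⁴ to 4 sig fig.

Treat the section as a set of non-overlapping primitives; coordinates are from the bounding-box lower-left.
Rectangular body: 2.8 × 2.6, A = 7.28 in², y = 1.3 in, Ī = 4.10107 in⁴.
Semicircular cap: semicircle r = 1.4, A = 3.07876 in², y = 3.19418 in, Ī = 0.421642 in⁴.
Centroid: ȳ = ΣA·y / ΣA = 1.86297 in.
Transfer each piece to the centroidal x-axis using Ī + A·d² with d = y − 1.86297:
  rectangular body: d = -0.562975 in → contributes +6.4084 in⁴
  semicircular cap: d = 1.3312 in → contributes +5.87752 in⁴
Total I = 12.2859 in⁴.

Ix ≈ 12.29 in⁴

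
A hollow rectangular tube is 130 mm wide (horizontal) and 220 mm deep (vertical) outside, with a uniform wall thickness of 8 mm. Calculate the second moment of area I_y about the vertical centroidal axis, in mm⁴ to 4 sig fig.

I_y ≈ 1.509 × 10⁷ mm⁴

Split into non-overlapping primitives; take the origin at the lower-left of the bounding box.
Outer rectangle: 130 × 220, A = 28 600 mm², x = 65 mm, Ī = 40 278 333 mm⁴.
Inner void (subtracted): 114 × 204, A = 23 256 mm², x = 65 mm, Ī = 25 186 248 mm⁴.
By symmetry the centroid is at mid-width, x̄ = 65 mm.
All pieces are centred on the vertical centroidal axis, so I = ΣĪ (holes subtracted) = 15 092 085 mm⁴.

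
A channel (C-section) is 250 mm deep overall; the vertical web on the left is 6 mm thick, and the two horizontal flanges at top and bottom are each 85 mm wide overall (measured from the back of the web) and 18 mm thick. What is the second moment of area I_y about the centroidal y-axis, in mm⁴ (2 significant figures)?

I_y ≈ 3.3 × 10⁶ mm⁴

Split into non-overlapping primitives; take the origin at the lower-left of the bounding box.
Web: 6 × 250, A = 1 500 mm², x = 3 mm, Ī = 4 500 mm⁴.
Top flange (beyond web): 79 × 18, A = 1 422 mm², x = 45.5 mm, Ī = 739 559 mm⁴.
Bottom flange (beyond web): 79 × 18, A = 1 422 mm², x = 45.5 mm, Ī = 739 559 mm⁴.
Centroid: x̄ = ΣA·x / ΣA = 30.82 mm.
Transfer each piece to the centroidal y-axis using Ī + A·d² with d = x − 30.82:
  web: d = -27.82 mm → contributes +1 165 811 mm⁴
  top flange (beyond web): d = 14.68 mm → contributes +1 045 811 mm⁴
  bottom flange (beyond web): d = 14.68 mm → contributes +1 045 811 mm⁴
Total I = 3 257 434 mm⁴.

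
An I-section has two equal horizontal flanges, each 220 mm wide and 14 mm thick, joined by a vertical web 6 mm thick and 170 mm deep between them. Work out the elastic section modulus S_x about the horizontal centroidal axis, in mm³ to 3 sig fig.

Split into non-overlapping primitives; take the origin at the lower-left of the bounding box.
Bottom flange: 220 × 14, A = 3 080 mm², y = 7 mm, Ī = 50 307 mm⁴.
Web: 6 × 170, A = 1 020 mm², y = 99 mm, Ī = 2 456 500 mm⁴.
Top flange: 220 × 14, A = 3 080 mm², y = 191 mm, Ī = 50 307 mm⁴.
By symmetry the centroid is at mid-height, ȳ = 99 mm.
Transfer each piece to the horizontal centroidal axis using Ī + A·d² with d = y − 99:
  bottom flange: d = -92 mm → contributes +26 119 427 mm⁴
  web: d = 0 mm → contributes +2 456 500 mm⁴
  top flange: d = 92 mm → contributes +26 119 427 mm⁴
Total I = 54 695 353 mm⁴.
Extreme fibre distance c = 99 mm; S = I/c = 552 478 mm³.

S_x ≈ 5.52 × 10⁵ mm³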